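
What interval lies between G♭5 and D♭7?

perfect twelfth

G to D spans five letter names (G-A-B-C-D), plus an octave: a twelfth.
The perfect twelfth spans 19 semitones, and Gb5 to Db7 is exactly 19 semitones — so this is a perfect twelfth.
(Equivalently, a compound perfect fifth: a perfect fifth plus an octave.)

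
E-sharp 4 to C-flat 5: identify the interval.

E to C spans six letter names (E-F-G-A-B-C) — that makes it a sixth of some quality.
The major sixth is 9 semitones; here we have 6, three semitones narrower: doubly diminished.

doubly diminished sixth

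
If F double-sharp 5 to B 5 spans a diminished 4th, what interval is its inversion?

augmented 5th

The rule of nine gives the new number: 9 − 4 = 5, so a fourth becomes a fifth.
And diminished becomes augmented under inversion, so we get an augmented fifth.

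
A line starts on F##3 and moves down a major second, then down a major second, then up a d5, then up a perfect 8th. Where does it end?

A4

Down a major second from F##3: E#3 (2 semitones down).
Down a major second from E#3: D#3 (2 semitones down).
D#3 up a diminished fifth → A3 (6 semitones).
A perfect octave up from A3 is A4.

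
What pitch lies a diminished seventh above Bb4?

Abb5

The seventh takes the letter from B up to A.
Moving 9 semitones up from Bb4 (the size of a diminished seventh) reaches Abb5.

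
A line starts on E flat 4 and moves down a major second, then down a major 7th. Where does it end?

E double-flat 3

Down a major second from Eb4: Db4 (2 semitones down).
A major seventh down from Db4 is Ebb3.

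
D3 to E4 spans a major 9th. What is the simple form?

Subtracting seven from the interval number removes an octave: 9 − 7 = 2.
Quality carries through unchanged, so the simple form is a major second.

major second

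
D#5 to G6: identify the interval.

diminished 11th

D to G spans four letter names (D-E-F-G), plus an octave, so the interval is some kind of eleventh.
The perfect eleventh is 17 semitones; here we have 16, one semitone narrower: diminished.
(Equivalently, a compound diminished fourth: a diminished fourth plus an octave.)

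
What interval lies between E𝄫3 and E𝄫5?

perfect 15th

E to E is the same letter name, plus 2 octaves, so the interval is some kind of fifteenth.
The perfect fifteenth spans 24 semitones, and Ebb3 to Ebb5 is exactly 24 semitones — so this is a perfect fifteenth.
(Equivalently, a compound perfect octave: a perfect octave plus an octave.)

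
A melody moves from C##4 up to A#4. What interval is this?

C to A spans six letter names (C-D-E-F-G-A): a sixth.
A major sixth would be 9 semitones, but C##4 to A#4 is 8 — one semitone narrower, making it a minor sixth.

minor 6th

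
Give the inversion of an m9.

major 7th

First reduce the compound minor ninth to its simple form, a minor second.
The rule of nine gives the new number: 9 − 2 = 7, so a second becomes a seventh.
And minor becomes major under inversion, so we get a major seventh.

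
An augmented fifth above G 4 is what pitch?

The fifth takes the letter from G up to D.
An augmented fifth is 8 semitones; 8 semitones up from G4 gives D#5.

D-sharp 5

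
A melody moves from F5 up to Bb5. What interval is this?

perfect 4th

F to B spans four letter names (F-G-A-B) — that makes it a fourth of some quality.
The perfect fourth spans 5 semitones, and F5 to Bb5 is exactly 5 semitones — so this is a perfect fourth.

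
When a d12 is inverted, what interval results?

First reduce the compound diminished twelfth to its simple form, a diminished fifth.
The rule of nine gives the new number: 9 − 5 = 4, so a fifth becomes a fourth.
And diminished becomes augmented under inversion, so we get an augmented fourth.

A4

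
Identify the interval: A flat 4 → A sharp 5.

A to A is the same letter name, plus an octave — that makes it an octave of some quality.
The perfect octave is 12 semitones; here we have 14, two semitones wider: doubly augmented.

doubly augmented 8th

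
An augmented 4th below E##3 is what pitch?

The fourth takes the letter from E down to B.
An augmented fourth is 6 semitones; 6 semitones down from E##3 gives B#2.

B#2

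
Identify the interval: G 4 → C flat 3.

augmented twelfth

Descending from G4 to Cb3 is the same interval as ascending Cb3 to G4.
C to G spans five letter names (C-D-E-F-G), plus an octave: a twelfth.
The perfect twelfth is 19 semitones; here we have 20, one semitone wider: augmented.
(Equivalently, a compound augmented fifth: an augmented fifth plus an octave.)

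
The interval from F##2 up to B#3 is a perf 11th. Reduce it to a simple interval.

Each octave removed subtracts seven from the number: 11 − 7 = 4.
That makes a perfect eleventh a compound perfect fourth — an octave plus a perfect fourth.

P4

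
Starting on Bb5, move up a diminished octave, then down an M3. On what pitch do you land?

Gbb6

Up a diminished octave from Bb5: Bbb6 (11 semitones up).
Bbb6 down a major third → Gbb6 (4 semitones).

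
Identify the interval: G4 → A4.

major 2nd

G to A spans two letter names (G-A) — that makes it a second of some quality.
Counting semitones, G4→A4 is 2, which is the major second.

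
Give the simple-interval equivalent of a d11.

Each octave removed subtracts seven from the number: 11 − 7 = 4.
That makes a diminished eleventh a compound diminished fourth — an octave plus a diminished fourth.

diminished 4th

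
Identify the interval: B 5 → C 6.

B to C spans two letter names (B-C) — that makes it a second of some quality.
A major second would be 2 semitones, but B5 to C6 is 1 — one semitone narrower, making it a minor second.

minor second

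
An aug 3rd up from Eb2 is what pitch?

The third takes the letter from E up to G.
Moving 5 semitones up from Eb2 (the size of an augmented third) reaches G#2.

G#2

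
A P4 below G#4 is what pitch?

D#4

Counting four letter names down from G lands on D.
Moving 5 semitones down from G#4 (the size of a perfect fourth) reaches D#4.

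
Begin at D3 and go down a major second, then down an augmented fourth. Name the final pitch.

Gb2

Down a major second from D3: C3 (2 semitones down).
An augmented fourth down from C3 is Gb2.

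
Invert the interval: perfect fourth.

perfect 5th

The rule of nine gives the new number: 9 − 4 = 5, so a fourth becomes a fifth.
Quality inverts too: perfect stays perfect. That makes the inversion a perfect fifth.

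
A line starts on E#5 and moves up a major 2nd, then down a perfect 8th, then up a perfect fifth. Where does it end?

A major second up from E#5 is F##5.
F##5 down a perfect octave → F##4 (12 semitones).
Up a perfect fifth from F##4: C##5 (7 semitones up).

C##5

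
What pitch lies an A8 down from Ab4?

Abb3

For an octave the letter name doesn't change: still A, an octave down.
Moving 13 semitones down from Ab4 (the size of an augmented octave) reaches Abb3.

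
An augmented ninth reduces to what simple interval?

Subtracting seven from the interval number removes an octave: 9 − 7 = 2.
Quality carries through unchanged, so the simple form is an augmented second.

augmented 2nd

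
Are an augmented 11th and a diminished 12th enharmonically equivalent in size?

Both span 18 semitones: an augmented eleventh and a diminished twelfth are the same chromatic distance.

Yes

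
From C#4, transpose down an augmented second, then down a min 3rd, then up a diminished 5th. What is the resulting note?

Db4

An augmented second down from C#4 is Bb3.
A minor third down from Bb3 is G3.
Up a diminished fifth from G3: Db4 (6 semitones up).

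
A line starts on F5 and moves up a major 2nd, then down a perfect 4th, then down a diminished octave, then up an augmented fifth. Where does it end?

A##4

Up a major second from F5: G5 (2 semitones up).
Down a perfect fourth from G5: D5 (5 semitones down).
Down a diminished octave from D5: D#4 (11 semitones down).
D#4 up an augmented fifth → A##4 (8 semitones).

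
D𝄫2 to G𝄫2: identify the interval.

D to G spans four letter names (D-E-F-G): a fourth.
Counting semitones, Dbb2→Gbb2 is 5, which is the perfect fourth.

perfect fourth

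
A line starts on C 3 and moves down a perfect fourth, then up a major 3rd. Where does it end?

B 2

Down a perfect fourth from C3: G2 (5 semitones down).
Up a major third from G2: B2 (4 semitones up).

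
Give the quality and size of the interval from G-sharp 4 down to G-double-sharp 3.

diminished octave

Descending from G#4 to G##3 is the same interval as ascending G##3 to G#4.
G to G is the same letter name, plus an octave — that makes it an octave of some quality.
G##3 to G#4 spans 11 semitones — one semitone narrower than the perfect octave (12) — giving a diminished octave.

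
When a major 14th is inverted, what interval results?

minor second

First reduce the compound major fourteenth to its simple form, a major seventh.
Interval numbers invert to sum to nine: 7 + 2 = 9, so a seventh inverts to a second.
The quality also flips — major becomes minor — giving a minor second.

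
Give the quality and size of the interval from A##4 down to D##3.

Descending from A##4 to D##3 is the same interval as ascending D##3 to A##4.
D to A spans five letter names (D-E-F-G-A), plus an octave: a twelfth.
Counting semitones, D##3→A##4 is 19, which is the perfect twelfth.
(Equivalently, a compound perfect fifth: a perfect fifth plus an octave.)

perfect twelfth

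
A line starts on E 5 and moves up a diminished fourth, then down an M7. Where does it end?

A diminished fourth up from E5 is Ab5.
Ab5 down a major seventh → Bbb4 (11 semitones).

B double-flat 4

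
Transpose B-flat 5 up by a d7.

A-double-flat 6

The seventh takes the letter from B up to A.
A diminished seventh spans 9 semitones, so from Bb5 the target pitch is Abb6.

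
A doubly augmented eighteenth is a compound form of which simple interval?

doubly augmented fourth

Subtracting seven from the interval number removes an octave: 18 − 14 = 4.
So a doubly augmented eighteenth is 2 octaves plus a doubly augmented fourth. The quality is unchanged.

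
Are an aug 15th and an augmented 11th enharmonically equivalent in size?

An augmented fifteenth spans 25 semitones; an augmented eleventh spans 18 semitones. They differ by 7.

No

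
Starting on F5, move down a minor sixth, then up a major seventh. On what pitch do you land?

G#5

Down a minor sixth from F5: A4 (8 semitones down).
A4 up a major seventh → G#5 (11 semitones).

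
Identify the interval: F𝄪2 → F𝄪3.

perfect 8th

F to F is the same letter name, plus an octave — that makes it an octave of some quality.
F##2 to F##3 is 12 semitones, matching the perfect octave exactly, so the quality is perfect.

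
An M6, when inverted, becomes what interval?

minor third

Inverted interval numbers add to nine, so a sixth pairs with a third (6 + 3 = 9).
Quality inverts too: major becomes minor. That makes the inversion a minor third.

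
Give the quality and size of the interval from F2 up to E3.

M7

F to E spans seven letter names (F-G-A-B-C-D-E): a seventh.
The major seventh spans 11 semitones, and F2 to E3 is exactly 11 semitones — so this is a major seventh.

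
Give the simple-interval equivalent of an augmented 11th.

Take out an octave (7 from the number): 11 − 7 = 4.
Quality carries through unchanged, so the simple form is an augmented fourth.

augmented 4th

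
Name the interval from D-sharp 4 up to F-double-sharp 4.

D to F spans three letter names (D-E-F): a third.
The major third spans 4 semitones, and D#4 to F##4 is exactly 4 semitones — so this is a major third.

major third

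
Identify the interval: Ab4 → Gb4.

Descending from Ab4 to Gb4 is the same interval as ascending Gb4 to Ab4.
G to A spans two letter names (G-A): a second.
Counting semitones, Gb4→Ab4 is 2, which is the major second.

major second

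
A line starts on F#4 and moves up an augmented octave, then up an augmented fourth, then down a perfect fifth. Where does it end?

E##5

An augmented octave up from F#4 is F##5.
Up an augmented fourth from F##5: B##5 (6 semitones up).
Down a perfect fifth from B##5: E##5 (7 semitones down).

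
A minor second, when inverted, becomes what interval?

major seventh

Interval numbers invert to sum to nine: 2 + 7 = 9, so a second inverts to a seventh.
Quality inverts too: minor becomes major. That makes the inversion a major seventh.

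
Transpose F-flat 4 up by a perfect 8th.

An octave keeps the letter name F, an octave up from F.
A perfect octave is 12 semitones; 12 semitones up from Fb4 gives Fb5.

F-flat 5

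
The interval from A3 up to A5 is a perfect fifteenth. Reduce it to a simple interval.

perfect 8th

Subtracting seven from the interval number removes an octave: 15 − 7 = 8.
So a perfect fifteenth is an octave plus a perfect octave. The quality is unchanged.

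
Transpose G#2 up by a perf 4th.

Four letter names up from G: C.
A perfect fourth is 5 semitones; 5 semitones up from G#2 gives C#3.

C#3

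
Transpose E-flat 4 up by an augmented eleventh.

A 5

Counting four letter names plus an octave up from E lands on A.
An augmented eleventh is 18 semitones; 18 semitones up from Eb4 gives A5.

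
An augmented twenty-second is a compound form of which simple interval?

A8

Each octave removed subtracts seven from the number: 22 − 14 = 8.
Quality carries through unchanged, so the simple form is an augmented octave.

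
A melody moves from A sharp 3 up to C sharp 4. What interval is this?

A to C spans three letter names (A-B-C), so the interval is some kind of third.
At 3 semitones, A#3→C#4 falls one short of a major third: minor.

m3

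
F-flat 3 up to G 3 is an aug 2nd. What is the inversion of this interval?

diminished 7th

Inverted interval numbers add to nine, so a second pairs with a seventh (2 + 7 = 9).
And augmented becomes diminished under inversion, so we get a diminished seventh.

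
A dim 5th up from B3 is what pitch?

F4

Counting five letter names up from B lands on F.
A diminished fifth spans 6 semitones, so from B3 the target pitch is F4.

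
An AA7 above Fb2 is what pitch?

E#3

The seventh takes the letter from F up to E.
A doubly augmented seventh spans 13 semitones, so from Fb2 the target pitch is E#3.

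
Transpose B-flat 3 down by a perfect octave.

B-flat 2

An octave keeps the letter name B, an octave down from B.
A perfect octave is 12 semitones; 12 semitones down from Bb3 gives Bb2.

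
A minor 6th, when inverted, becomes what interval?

major third

Interval numbers invert to sum to nine: 6 + 3 = 9, so a sixth inverts to a third.
The quality also flips — minor becomes major — giving a major third.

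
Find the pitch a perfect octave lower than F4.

F3

For an octave the letter name doesn't change: still F, an octave down.
Moving 12 semitones down from F4 (the size of a perfect octave) reaches F3.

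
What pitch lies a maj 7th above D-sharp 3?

C-double-sharp 4

Counting seven letter names up from D lands on C.
A major seventh is 11 semitones; 11 semitones up from D#3 gives C##4.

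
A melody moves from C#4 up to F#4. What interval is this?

perfect fourth

C to F spans four letter names (C-D-E-F): a fourth.
The perfect fourth spans 5 semitones, and C#4 to F#4 is exactly 5 semitones — so this is a perfect fourth.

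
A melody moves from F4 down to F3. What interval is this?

perfect 8th

Descending from F4 to F3 is the same interval as ascending F3 to F4.
F to F is the same letter name, plus an octave — that makes it an octave of some quality.
The perfect octave spans 12 semitones, and F3 to F4 is exactly 12 semitones — so this is a perfect octave.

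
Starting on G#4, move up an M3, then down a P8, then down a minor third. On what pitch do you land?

G##3

A major third up from G#4 is B#4.
B#4 down a perfect octave → B#3 (12 semitones).
B#3 down a minor third → G##3 (3 semitones).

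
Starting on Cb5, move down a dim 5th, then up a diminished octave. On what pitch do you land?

Down a diminished fifth from Cb5: F4 (6 semitones down).
Up a diminished octave from F4: Fb5 (11 semitones up).

Fb5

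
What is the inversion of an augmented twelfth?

First reduce the compound augmented twelfth to its simple form, an augmented fifth.
Interval numbers invert to sum to nine: 5 + 4 = 9, so a fifth inverts to a fourth.
And augmented becomes diminished under inversion, so we get a diminished fourth.

diminished 4th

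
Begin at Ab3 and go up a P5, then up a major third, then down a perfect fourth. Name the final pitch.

A perfect fifth up from Ab3 is Eb4.
A major third up from Eb4 is G4.
A perfect fourth down from G4 is D4.

D4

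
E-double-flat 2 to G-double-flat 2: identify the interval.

E to G spans three letter names (E-F-G), so the interval is some kind of third.
Ebb2 to Gbb2 is 3 semitones, a half step short of the major third (4), so this is minor.

minor third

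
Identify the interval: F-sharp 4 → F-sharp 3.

perfect octave

Descending from F#4 to F#3 is the same interval as ascending F#3 to F#4.
F to F is the same letter name, plus an octave, so the interval is some kind of octave.
F#3 to F#4 is 12 semitones, matching the perfect octave exactly, so the quality is perfect.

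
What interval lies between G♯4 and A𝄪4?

G to A spans two letter names (G-A): a second.
G#4 to A##4 spans 3 semitones — one semitone wider than the major second (2) — giving an augmented second.

augmented second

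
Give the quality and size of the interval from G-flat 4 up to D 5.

G to D spans five letter names (G-A-B-C-D) — that makes it a fifth of some quality.
The perfect fifth is 7 semitones; here we have 8, one semitone wider: augmented.

augmented fifth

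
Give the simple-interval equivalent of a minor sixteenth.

minor second

Take out 2 octaves (14 from the number): 16 − 14 = 2.
Quality carries through unchanged, so the simple form is a minor second.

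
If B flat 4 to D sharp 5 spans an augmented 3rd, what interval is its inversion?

d6

Inverted interval numbers add to nine, so a third pairs with a sixth (3 + 6 = 9).
The quality also flips — augmented becomes diminished — giving a diminished sixth.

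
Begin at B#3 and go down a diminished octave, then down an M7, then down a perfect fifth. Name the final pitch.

F##1

A diminished octave down from B#3 is B##2.
Down a major seventh from B##2: C##2 (11 semitones down).
A perfect fifth down from C##2 is F##1.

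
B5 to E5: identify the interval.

Descending from B5 to E5 is the same interval as ascending E5 to B5.
E to B spans five letter names (E-F-G-A-B): a fifth.
Counting semitones, E5→B5 is 7, which is the perfect fifth.

P5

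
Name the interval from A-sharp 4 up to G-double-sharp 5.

major seventh

A to G spans seven letter names (A-B-C-D-E-F-G), so the interval is some kind of seventh.
A#4 to G##5 is 11 semitones, matching the major seventh exactly, so the quality is major.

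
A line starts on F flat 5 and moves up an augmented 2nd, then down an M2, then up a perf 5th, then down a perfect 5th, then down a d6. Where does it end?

A sharp 4

Up an augmented second from Fb5: G5 (3 semitones up).
Down a major second from G5: F5 (2 semitones down).
F5 up a perfect fifth → C6 (7 semitones).
A perfect fifth down from C6 is F5.
F5 down a diminished sixth → A#4 (7 semitones).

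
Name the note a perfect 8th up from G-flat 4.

G-flat 5

An octave keeps the letter name G, an octave up from G.
A perfect octave is 12 semitones; 12 semitones up from Gb4 gives Gb5.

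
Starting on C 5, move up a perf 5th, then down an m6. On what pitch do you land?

Up a perfect fifth from C5: G5 (7 semitones up).
Down a minor sixth from G5: B4 (8 semitones down).

B 4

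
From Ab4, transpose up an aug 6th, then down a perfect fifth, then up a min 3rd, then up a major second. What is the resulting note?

E5

Up an augmented sixth from Ab4: F#5 (10 semitones up).
A perfect fifth down from F#5 is B4.
B4 up a minor third → D5 (3 semitones).
D5 up a major second → E5 (2 semitones).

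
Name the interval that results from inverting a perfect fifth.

Inverted interval numbers add to nine, so a fifth pairs with a fourth (5 + 4 = 9).
The quality also flips — perfect stays perfect — giving a perfect fourth.

perfect fourth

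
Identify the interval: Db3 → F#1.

Descending from Db3 to F#1 is the same interval as ascending F#1 to Db3.
F to D spans six letter names (F-G-A-B-C-D), plus an octave — that makes it a thirteenth of some quality.
The major thirteenth is 21 semitones; here we have 19, two semitones narrower: diminished.
(Equivalently, a compound diminished sixth: a diminished sixth plus an octave.)

diminished thirteenth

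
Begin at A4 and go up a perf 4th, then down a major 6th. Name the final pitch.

F4

Up a perfect fourth from A4: D5 (5 semitones up).
A major sixth down from D5 is F4.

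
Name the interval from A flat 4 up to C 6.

A to C spans three letter names (A-B-C), plus an octave — that makes it a tenth of some quality.
The major tenth spans 16 semitones, and Ab4 to C6 is exactly 16 semitones — so this is a major tenth.
(Equivalently, a compound major third: a major third plus an octave.)

major tenth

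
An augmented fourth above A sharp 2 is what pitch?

Counting four letter names up from A lands on D.
An augmented fourth is 6 semitones; 6 semitones up from A#2 gives D##3.

D double-sharp 3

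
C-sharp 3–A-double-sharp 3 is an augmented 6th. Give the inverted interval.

The rule of nine gives the new number: 9 − 6 = 3, so a sixth becomes a third.
Quality inverts too: augmented becomes diminished. That makes the inversion a diminished third.

d3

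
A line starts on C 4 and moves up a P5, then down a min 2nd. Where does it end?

F sharp 4

C4 up a perfect fifth → G4 (7 semitones).
A minor second down from G4 is F#4.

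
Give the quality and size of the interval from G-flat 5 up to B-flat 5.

G to B spans three letter names (G-A-B), so the interval is some kind of third.
The major third spans 4 semitones, and Gb5 to Bb5 is exactly 4 semitones — so this is a major third.

major third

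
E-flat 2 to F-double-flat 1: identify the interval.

A7

Descending from Eb2 to Fbb1 is the same interval as ascending Fbb1 to Eb2.
F to E spans seven letter names (F-G-A-B-C-D-E): a seventh.
A major seventh would be 11 semitones; Fbb1 to Eb2 is 12, one semitone wider, so the interval is augmented.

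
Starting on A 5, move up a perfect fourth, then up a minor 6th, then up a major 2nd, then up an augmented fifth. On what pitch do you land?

Up a perfect fourth from A5: D6 (5 semitones up).
A minor sixth up from D6 is Bb6.
A major second up from Bb6 is C7.
An augmented fifth up from C7 is G#7.

G sharp 7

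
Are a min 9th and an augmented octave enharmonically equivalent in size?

Yes

Both span 13 semitones: a minor ninth and an augmented octave are the same chromatic distance.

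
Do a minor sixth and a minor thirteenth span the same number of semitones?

No

A minor sixth is 8 semitones but a minor thirteenth is 20 semitones — different sizes.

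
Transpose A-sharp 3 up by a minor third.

Three letter names up from A: C.
A minor third is 3 semitones; 3 semitones up from A#3 gives C#4.

C-sharp 4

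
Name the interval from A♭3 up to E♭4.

A to E spans five letter names (A-B-C-D-E) — that makes it a fifth of some quality.
Counting semitones, Ab3→Eb4 is 7, which is the perfect fifth.

perfect 5th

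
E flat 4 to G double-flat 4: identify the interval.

diminished 3rd

E to G spans three letter names (E-F-G): a third.
The major third is 4 semitones; here we have 2, two semitones narrower: diminished.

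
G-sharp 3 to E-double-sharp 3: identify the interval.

diminished third

Descending from G#3 to E##3 is the same interval as ascending E##3 to G#3.
E to G spans three letter names (E-F-G), so the interval is some kind of third.
The major third is 4 semitones; here we have 2, two semitones narrower: diminished.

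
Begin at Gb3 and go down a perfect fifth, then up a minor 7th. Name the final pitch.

Bbb3

A perfect fifth down from Gb3 is Cb3.
Up a minor seventh from Cb3: Bbb3 (10 semitones up).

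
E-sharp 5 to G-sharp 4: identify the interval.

major 6th

Descending from E#5 to G#4 is the same interval as ascending G#4 to E#5.
G to E spans six letter names (G-A-B-C-D-E), so the interval is some kind of sixth.
The major sixth spans 9 semitones, and G#4 to E#5 is exactly 9 semitones — so this is a major sixth.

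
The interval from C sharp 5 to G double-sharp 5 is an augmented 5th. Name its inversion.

d4

The rule of nine gives the new number: 9 − 5 = 4, so a fifth becomes a fourth.
And augmented becomes diminished under inversion, so we get a diminished fourth.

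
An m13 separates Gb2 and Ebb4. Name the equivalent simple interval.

Subtracting seven from the interval number removes an octave: 13 − 7 = 6.
That makes a minor thirteenth a compound minor sixth — an octave plus a minor sixth.

m6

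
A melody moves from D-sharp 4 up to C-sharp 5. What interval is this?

m7

D to C spans seven letter names (D-E-F-G-A-B-C), so the interval is some kind of seventh.
A major seventh would be 11 semitones, but D#4 to C#5 is 10 — one semitone narrower, making it a minor seventh.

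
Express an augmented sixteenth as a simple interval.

Subtracting seven from the interval number removes an octave: 16 − 14 = 2.
That makes an augmented sixteenth a compound augmented second — 2 octaves plus an augmented second.

augmented second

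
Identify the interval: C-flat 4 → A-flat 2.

minor 10th

Descending from Cb4 to Ab2 is the same interval as ascending Ab2 to Cb4.
A to C spans three letter names (A-B-C), plus an octave, so the interval is some kind of tenth.
Ab2 to Cb4 is 15 semitones, a half step short of the major tenth (16), so this is minor.
(Equivalently, a compound minor third: a minor third plus an octave.)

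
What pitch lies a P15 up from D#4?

For a fifteenth the letter name doesn't change: still D, two octaves up.
A perfect fifteenth spans 24 semitones, so from D#4 the target pitch is D#6.

D#6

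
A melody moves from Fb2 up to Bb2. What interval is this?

F to B spans four letter names (F-G-A-B): a fourth.
Fb2 to Bb2 spans 6 semitones — one semitone wider than the perfect fourth (5) — giving an augmented fourth.

augmented fourth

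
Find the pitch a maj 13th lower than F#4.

A2

Counting six letter names plus an octave down from F lands on A.
A major thirteenth is 21 semitones; 21 semitones down from F#4 gives A2.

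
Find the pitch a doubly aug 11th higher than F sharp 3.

B double-sharp 4

Four letters up from F (plus an octave) reaches B.
A doubly augmented eleventh is 19 semitones; 19 semitones up from F#3 gives B##4.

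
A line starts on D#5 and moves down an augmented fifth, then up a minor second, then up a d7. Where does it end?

D#5 down an augmented fifth → G4 (8 semitones).
A minor second up from G4 is Ab4.
Up a diminished seventh from Ab4: Gbb5 (9 semitones up).

Gbb5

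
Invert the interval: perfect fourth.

Interval numbers invert to sum to nine: 4 + 5 = 9, so a fourth inverts to a fifth.
Quality inverts too: perfect stays perfect. That makes the inversion a perfect fifth.

perfect fifth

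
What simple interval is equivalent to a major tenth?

Subtracting seven from the interval number removes an octave: 10 − 7 = 3.
So a major tenth is an octave plus a major third. The quality is unchanged.

major third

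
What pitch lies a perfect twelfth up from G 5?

Counting five letter names plus an octave up from G lands on D.
Moving 19 semitones up from G5 (the size of a perfect twelfth) reaches D7.

D 7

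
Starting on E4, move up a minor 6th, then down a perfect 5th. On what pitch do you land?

Up a minor sixth from E4: C5 (8 semitones up).
C5 down a perfect fifth → F4 (7 semitones).

F4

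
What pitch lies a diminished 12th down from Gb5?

C4

The twelfth's letter: G down five letter names plus an octave → C.
A diminished twelfth spans 18 semitones, so from Gb5 the target pitch is C4.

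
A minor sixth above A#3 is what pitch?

F#4

Six letter names up from A: F.
A minor sixth spans 8 semitones, so from A#3 the target pitch is F#4.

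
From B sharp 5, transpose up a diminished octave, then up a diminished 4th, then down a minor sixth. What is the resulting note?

G 6

Up a diminished octave from B#5: B6 (11 semitones up).
A diminished fourth up from B6 is Eb7.
Down a minor sixth from Eb7: G6 (8 semitones down).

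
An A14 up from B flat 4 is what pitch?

A sharp 6

Seven letters up from B (plus an octave) reaches A.
An augmented fourteenth spans 24 semitones, so from Bb4 the target pitch is A#6.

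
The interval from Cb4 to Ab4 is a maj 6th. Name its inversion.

minor third

The rule of nine gives the new number: 9 − 6 = 3, so a sixth becomes a third.
Quality inverts too: major becomes minor. That makes the inversion a minor third.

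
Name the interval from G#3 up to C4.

G to C spans four letter names (G-A-B-C) — that makes it a fourth of some quality.
The perfect fourth is 5 semitones; here we have 4, one semitone narrower: diminished.

d4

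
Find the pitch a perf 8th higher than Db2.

Db3

For an octave the letter name doesn't change: still D, an octave up.
A perfect octave is 12 semitones; 12 semitones up from Db2 gives Db3.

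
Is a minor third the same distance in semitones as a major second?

A minor third spans 3 semitones; a major second spans 2 semitones. They differ by 1.

No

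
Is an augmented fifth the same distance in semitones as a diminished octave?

No

An augmented fifth spans 8 semitones; a diminished octave spans 11 semitones. They differ by 3.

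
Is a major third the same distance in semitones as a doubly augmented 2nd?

Yes

A major third = 4 semitones = a doubly augmented second; enharmonically equal.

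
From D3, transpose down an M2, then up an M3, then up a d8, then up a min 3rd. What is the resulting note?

Gb4

A major second down from D3 is C3.
Up a major third from C3: E3 (4 semitones up).
E3 up a diminished octave → Eb4 (11 semitones).
Up a minor third from Eb4: Gb4 (3 semitones up).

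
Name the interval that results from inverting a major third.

Interval numbers invert to sum to nine: 3 + 6 = 9, so a third inverts to a sixth.
The quality also flips — major becomes minor — giving a minor sixth.

m6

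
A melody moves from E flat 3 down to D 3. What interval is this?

Descending from Eb3 to D3 is the same interval as ascending D3 to Eb3.
D to E spans two letter names (D-E), so the interval is some kind of second.
A major second would be 2 semitones, but D3 to Eb3 is 1 — one semitone narrower, making it a minor second.

minor second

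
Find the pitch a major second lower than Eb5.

The second takes the letter from E down to D.
A major second spans 2 semitones, so from Eb5 the target pitch is Db5.

Db5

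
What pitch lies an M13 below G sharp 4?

The thirteenth's letter: G down six letter names plus an octave → B.
A major thirteenth is 21 semitones; 21 semitones down from G#4 gives B2.

B 2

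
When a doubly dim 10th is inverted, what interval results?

First reduce the compound doubly diminished tenth to its simple form, a doubly diminished third.
Inverted interval numbers add to nine, so a third pairs with a sixth (3 + 6 = 9).
And doubly diminished becomes doubly augmented under inversion, so we get a doubly augmented sixth.

doubly augmented 6th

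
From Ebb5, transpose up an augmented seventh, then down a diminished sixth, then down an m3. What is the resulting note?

Ebb5 up an augmented seventh → D6 (12 semitones).
A diminished sixth down from D6 is F##5.
F##5 down a minor third → D##5 (3 semitones).

D##5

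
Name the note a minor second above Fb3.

Gbb3

Counting two letter names up from F lands on G.
Moving 1 semitone up from Fb3 (the size of a minor second) reaches Gbb3.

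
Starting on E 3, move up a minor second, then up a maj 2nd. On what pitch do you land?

G 3

A minor second up from E3 is F3.
F3 up a major second → G3 (2 semitones).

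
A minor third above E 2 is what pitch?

Three letter names up from E: G.
A minor third is 3 semitones; 3 semitones up from E2 gives G2.

G 2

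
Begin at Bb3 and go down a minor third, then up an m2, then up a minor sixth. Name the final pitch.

Fb4

Bb3 down a minor third → G3 (3 semitones).
G3 up a minor second → Ab3 (1 semitone).
A minor sixth up from Ab3 is Fb4.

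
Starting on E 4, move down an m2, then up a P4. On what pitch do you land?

G sharp 4

Down a minor second from E4: D#4 (1 semitone down).
D#4 up a perfect fourth → G#4 (5 semitones).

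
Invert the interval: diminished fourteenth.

A2

First reduce the compound diminished fourteenth to its simple form, a diminished seventh.
Inverted interval numbers add to nine, so a seventh pairs with a second (7 + 2 = 9).
And diminished becomes augmented under inversion, so we get an augmented second.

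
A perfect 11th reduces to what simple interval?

Subtracting seven from the interval number removes an octave: 11 − 7 = 4.
Quality carries through unchanged, so the simple form is a perfect fourth.

perfect fourth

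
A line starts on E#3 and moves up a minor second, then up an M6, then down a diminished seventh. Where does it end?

E#3 up a minor second → F#3 (1 semitone).
Up a major sixth from F#3: D#4 (9 semitones up).
Down a diminished seventh from D#4: E##3 (9 semitones down).

E##3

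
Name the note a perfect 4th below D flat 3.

Counting four letter names down from D lands on A.
A perfect fourth spans 5 semitones, so from Db3 the target pitch is Ab2.

A flat 2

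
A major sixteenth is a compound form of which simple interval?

Each octave removed subtracts seven from the number: 16 − 14 = 2.
So a major sixteenth is 2 octaves plus a major second. The quality is unchanged.

M2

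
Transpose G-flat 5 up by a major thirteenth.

E-flat 7

The thirteenth's letter: G up six letter names plus an octave → E.
A major thirteenth spans 21 semitones, so from Gb5 the target pitch is Eb7.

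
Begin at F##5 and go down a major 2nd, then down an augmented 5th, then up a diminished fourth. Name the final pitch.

Db5

F##5 down a major second → E#5 (2 semitones).
An augmented fifth down from E#5 is A4.
A diminished fourth up from A4 is Db5.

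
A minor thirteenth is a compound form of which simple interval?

Take out an octave (7 from the number): 13 − 7 = 6.
Quality carries through unchanged, so the simple form is a minor sixth.

minor sixth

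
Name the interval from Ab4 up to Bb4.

major second

A to B spans two letter names (A-B): a second.
Counting semitones, Ab4→Bb4 is 2, which is the major second.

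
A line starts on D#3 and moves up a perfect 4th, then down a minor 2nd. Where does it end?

F##3

A perfect fourth up from D#3 is G#3.
A minor second down from G#3 is F##3.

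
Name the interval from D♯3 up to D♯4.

D to D is the same letter name, plus an octave: an octave.
D#3 to D#4 is 12 semitones, matching the perfect octave exactly, so the quality is perfect.

perfect octave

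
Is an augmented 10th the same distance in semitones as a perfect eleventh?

An augmented tenth spans 17 semitones, and a perfect eleventh also spans 17 semitones — they're enharmonic.

Yes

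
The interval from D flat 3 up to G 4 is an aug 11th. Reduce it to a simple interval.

augmented 4th

Take out an octave (7 from the number): 11 − 7 = 4.
That makes an augmented eleventh a compound augmented fourth — an octave plus an augmented fourth.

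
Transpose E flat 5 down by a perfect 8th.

E flat 4

For an octave the letter name doesn't change: still E, an octave down.
Moving 12 semitones down from Eb5 (the size of a perfect octave) reaches Eb4.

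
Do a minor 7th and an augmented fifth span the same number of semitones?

No

A minor seventh spans 10 semitones; an augmented fifth spans 8 semitones. They differ by 2.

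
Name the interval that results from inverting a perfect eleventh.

First reduce the compound perfect eleventh to its simple form, a perfect fourth.
The rule of nine gives the new number: 9 − 4 = 5, so a fourth becomes a fifth.
The quality also flips — perfect stays perfect — giving a perfect fifth.

P5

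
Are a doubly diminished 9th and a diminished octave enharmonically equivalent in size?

A doubly diminished ninth spans 11 semitones, and a diminished octave also spans 11 semitones — they're enharmonic.

Yes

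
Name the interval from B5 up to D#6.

B to D spans three letter names (B-C-D): a third.
The major third spans 4 semitones, and B5 to D#6 is exactly 4 semitones — so this is a major third.

major third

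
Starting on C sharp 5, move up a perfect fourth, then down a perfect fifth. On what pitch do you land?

B 4

Up a perfect fourth from C#5: F#5 (5 semitones up).
F#5 down a perfect fifth → B4 (7 semitones).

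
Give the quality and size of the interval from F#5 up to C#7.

F to C spans five letter names (F-G-A-B-C), plus an octave: a twelfth.
The perfect twelfth spans 19 semitones, and F#5 to C#7 is exactly 19 semitones — so this is a perfect twelfth.
(Equivalently, a compound perfect fifth: a perfect fifth plus an octave.)

perfect 12th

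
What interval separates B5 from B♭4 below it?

augmented 8th

Descending from B5 to Bb4 is the same interval as ascending Bb4 to B5.
B to B is the same letter name, plus an octave, so the interval is some kind of octave.
A perfect octave would be 12 semitones; Bb4 to B5 is 13, one semitone wider, so the interval is augmented.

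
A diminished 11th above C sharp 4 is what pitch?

F 5

The eleventh's letter: C up four letter names plus an octave → F.
A diminished eleventh spans 16 semitones, so from C#4 the target pitch is F5.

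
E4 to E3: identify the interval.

perfect octave

Descending from E4 to E3 is the same interval as ascending E3 to E4.
E to E is the same letter name, plus an octave: an octave.
The perfect octave spans 12 semitones, and E3 to E4 is exactly 12 semitones — so this is a perfect octave.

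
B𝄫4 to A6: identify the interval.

augmented fourteenth

B to A spans seven letter names (B-C-D-E-F-G-A), plus an octave: a fourteenth.
A major fourteenth would be 23 semitones; Bbb4 to A6 is 24, one semitone wider, so the interval is augmented.
(Equivalently, a compound augmented seventh: an augmented seventh plus an octave.)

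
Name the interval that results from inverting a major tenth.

minor sixth

First reduce the compound major tenth to its simple form, a major third.
Interval numbers invert to sum to nine: 3 + 6 = 9, so a third inverts to a sixth.
And major becomes minor under inversion, so we get a minor sixth.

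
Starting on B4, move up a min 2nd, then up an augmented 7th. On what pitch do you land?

B#5

Up a minor second from B4: C5 (1 semitone up).
Up an augmented seventh from C5: B#5 (12 semitones up).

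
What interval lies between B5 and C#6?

B to C spans two letter names (B-C) — that makes it a second of some quality.
The major second spans 2 semitones, and B5 to C#6 is exactly 2 semitones — so this is a major second.

major second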